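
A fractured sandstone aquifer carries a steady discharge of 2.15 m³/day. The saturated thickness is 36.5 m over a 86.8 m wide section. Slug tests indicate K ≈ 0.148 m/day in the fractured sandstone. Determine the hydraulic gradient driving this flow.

0.00459

Cross-sectional area A = 86.8 × 36.5 = 3168 m².
From Q = K·A·i, i = Q / (K·A) = 2.15 / (0.1480 × 3168) = 0.004585.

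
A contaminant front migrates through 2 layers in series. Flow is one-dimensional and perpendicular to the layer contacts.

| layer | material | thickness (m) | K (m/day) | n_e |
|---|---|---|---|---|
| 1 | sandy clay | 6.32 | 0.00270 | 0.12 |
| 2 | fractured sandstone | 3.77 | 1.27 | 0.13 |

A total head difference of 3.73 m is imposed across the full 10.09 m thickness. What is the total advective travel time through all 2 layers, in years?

With flow normal to the layers, continuity requires the same specific discharge q through every layer.
Σ(b_i/K_i) = 6.32/0.00270 + 3.77/1.27 = 2344 d.
q = Δh / Σ(b_i/K_i) = 3.73 / 2344 = 0.001591 m/day.
In each layer the seepage velocity is v_i = q/n_i, so the layer transit time is t_i = b_i·n_i / q:
  layer 1 (sandy clay): t_1 = 6.32 × 0.12 / 0.001591 = 476.5 d
  layer 2 (fractured sandstone): t_2 = 3.77 × 0.13 / 0.001591 = 307.9 d
Total t = Σ t_i = 784.5 days = 2.148 years.

2.15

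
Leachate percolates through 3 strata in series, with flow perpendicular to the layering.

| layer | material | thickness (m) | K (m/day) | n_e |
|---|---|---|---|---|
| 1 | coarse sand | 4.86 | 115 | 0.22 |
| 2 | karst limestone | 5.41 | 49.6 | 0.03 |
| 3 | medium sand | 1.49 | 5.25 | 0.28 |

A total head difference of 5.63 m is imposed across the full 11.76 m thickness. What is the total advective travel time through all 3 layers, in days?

With flow normal to the layers, continuity requires the same specific discharge q through every layer.
Σ(b_i/K_i) = 4.86/115 + 5.41/49.6 + 1.49/5.25 = 0.4351 d.
q = Δh / Σ(b_i/K_i) = 5.63 / 0.4351 = 12.94 m/day.
In each layer the seepage velocity is v_i = q/n_i, so the layer transit time is t_i = b_i·n_i / q:
  layer 1 (coarse sand): t_1 = 4.86 × 0.22 / 12.94 = 0.08264 d
  layer 2 (karst limestone): t_2 = 5.41 × 0.03 / 12.94 = 0.01254 d
  layer 3 (medium sand): t_3 = 1.49 × 0.28 / 12.94 = 0.03225 d
Total t = Σ t_i = 0.1274 days.

0.127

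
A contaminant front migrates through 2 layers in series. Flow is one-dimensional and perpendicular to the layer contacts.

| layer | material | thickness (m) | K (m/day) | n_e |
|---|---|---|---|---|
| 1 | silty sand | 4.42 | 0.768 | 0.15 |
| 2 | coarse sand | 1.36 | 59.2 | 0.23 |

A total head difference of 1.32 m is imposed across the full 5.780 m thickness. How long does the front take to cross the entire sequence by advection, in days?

4.27

With flow normal to the layers, continuity requires the same specific discharge q through every layer.
Σ(b_i/K_i) = 4.42/0.768 + 1.36/59.2 = 5.778 d.
q = Δh / Σ(b_i/K_i) = 1.32 / 5.778 = 0.2284 m/day.
In each layer the seepage velocity is v_i = q/n_i, so the layer transit time is t_i = b_i·n_i / q:
  layer 1 (silty sand): t_1 = 4.42 × 0.15 / 0.2284 = 2.902 d
  layer 2 (coarse sand): t_2 = 1.36 × 0.23 / 0.2284 = 1.369 d
Total t = Σ t_i = 4.271 days.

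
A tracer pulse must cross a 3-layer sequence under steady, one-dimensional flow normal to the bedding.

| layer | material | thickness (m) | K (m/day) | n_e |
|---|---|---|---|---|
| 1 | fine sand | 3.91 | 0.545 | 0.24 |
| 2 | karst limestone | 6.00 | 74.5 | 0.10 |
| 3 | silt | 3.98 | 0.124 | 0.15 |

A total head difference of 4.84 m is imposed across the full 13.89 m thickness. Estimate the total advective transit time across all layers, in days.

With flow normal to the layers, continuity requires the same specific discharge q through every layer.
Σ(b_i/K_i) = 3.91/0.545 + 6.00/74.5 + 3.98/0.124 = 39.35 d.
q = Δh / Σ(b_i/K_i) = 4.84 / 39.35 = 0.1230 m/day.
In each layer the seepage velocity is v_i = q/n_i, so the layer transit time is t_i = b_i·n_i / q:
  layer 1 (fine sand): t_1 = 3.91 × 0.24 / 0.1230 = 7.630 d
  layer 2 (karst limestone): t_2 = 6.00 × 0.10 / 0.1230 = 4.878 d
  layer 3 (silt): t_3 = 3.98 × 0.15 / 0.1230 = 4.854 d
Total t = Σ t_i = 17.36 days.

17.4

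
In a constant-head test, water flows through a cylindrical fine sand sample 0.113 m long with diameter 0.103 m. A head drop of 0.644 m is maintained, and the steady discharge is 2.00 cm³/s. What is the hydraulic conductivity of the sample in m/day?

3.64

Cross-sectional area A = π·(d/2)² = π × (0.103/2)² = 0.008332 m².
Convert discharge: 2.00 cm³/s = 2.000e-06 m³/s.
Darcy's law rearranged: K = Q·L / (A·Δh) = 2.000e-06 × 0.113 / (0.008332 × 0.644) = 4.212e-05 m/s = 3.639 m/day.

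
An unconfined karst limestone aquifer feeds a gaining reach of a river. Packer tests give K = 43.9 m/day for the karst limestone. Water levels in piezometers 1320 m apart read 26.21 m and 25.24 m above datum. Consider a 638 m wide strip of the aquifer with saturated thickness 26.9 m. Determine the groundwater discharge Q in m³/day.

554

Cross-sectional area A = 638 × 26.9 = 17162 m².
Hydraulic gradient i = (26.21 − 25.24) / 1320 = 0.97 / 1320 = 0.0007348.
Darcy's law: Q = K · A · i = 43.90 × 17162 × 0.0007348 = 553.6 m³/day.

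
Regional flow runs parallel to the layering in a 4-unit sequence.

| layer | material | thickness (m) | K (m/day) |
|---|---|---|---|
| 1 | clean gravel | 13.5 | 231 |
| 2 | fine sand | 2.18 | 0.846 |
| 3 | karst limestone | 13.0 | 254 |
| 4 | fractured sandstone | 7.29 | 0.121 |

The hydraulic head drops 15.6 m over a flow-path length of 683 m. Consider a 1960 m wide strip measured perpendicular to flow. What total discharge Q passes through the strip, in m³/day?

Flow is parallel to layering, so each bed carries its own Darcy discharge and the transmissivities add.
Σ(K_i·b_i) = 231×13.5 + 0.846×2.18 + 254×13.0 + 0.121×7.29 = 6423 m²/day.
Hydraulic gradient i = Δh / L = 15.6 / 683 = 0.02284.
Q = Σ(K_i·b_i) · W · i = 6423 × 1960 × 0.02284 = 2.875e+05 m³/day.

288000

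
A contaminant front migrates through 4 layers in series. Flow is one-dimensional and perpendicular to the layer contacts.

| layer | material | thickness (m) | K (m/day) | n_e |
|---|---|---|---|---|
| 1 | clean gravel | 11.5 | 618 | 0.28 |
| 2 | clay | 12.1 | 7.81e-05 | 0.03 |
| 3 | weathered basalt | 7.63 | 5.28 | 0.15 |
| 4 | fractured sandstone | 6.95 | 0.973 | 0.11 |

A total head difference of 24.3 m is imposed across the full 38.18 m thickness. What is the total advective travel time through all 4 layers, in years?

With flow normal to the layers, continuity requires the same specific discharge q through every layer.
Σ(b_i/K_i) = 11.5/618 + 12.1/7.81e-05 + 7.63/5.28 + 6.95/0.973 = 1.549e+05 d.
q = Δh / Σ(b_i/K_i) = 24.3 / 1.549e+05 = 0.0001568 m/day.
In each layer the seepage velocity is v_i = q/n_i, so the layer transit time is t_i = b_i·n_i / q:
  layer 1 (clean gravel): t_1 = 11.5 × 0.28 / 0.0001568 = 20531 d
  layer 2 (clay): t_2 = 12.1 × 0.03 / 0.0001568 = 2315 d
  layer 3 (weathered basalt): t_3 = 7.63 × 0.15 / 0.0001568 = 7297 d
  layer 4 (fractured sandstone): t_4 = 6.95 × 0.11 / 0.0001568 = 4874 d
Total t = Σ t_i = 35017 days = 95.87 years.

95.9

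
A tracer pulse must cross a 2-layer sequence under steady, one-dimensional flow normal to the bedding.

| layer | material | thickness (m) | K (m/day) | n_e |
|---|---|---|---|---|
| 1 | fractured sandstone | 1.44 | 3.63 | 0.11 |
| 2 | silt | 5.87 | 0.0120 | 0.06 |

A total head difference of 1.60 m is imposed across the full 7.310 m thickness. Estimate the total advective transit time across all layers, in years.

0.428

With flow normal to the layers, continuity requires the same specific discharge q through every layer.
Σ(b_i/K_i) = 1.44/3.63 + 5.87/0.0120 = 489.6 d.
q = Δh / Σ(b_i/K_i) = 1.60 / 489.6 = 0.003268 m/day.
In each layer the seepage velocity is v_i = q/n_i, so the layer transit time is t_i = b_i·n_i / q:
  layer 1 (fractured sandstone): t_1 = 1.44 × 0.11 / 0.003268 = 48.47 d
  layer 2 (silt): t_2 = 5.87 × 0.06 / 0.003268 = 107.8 d
Total t = Σ t_i = 156.2 days = 0.4277 years.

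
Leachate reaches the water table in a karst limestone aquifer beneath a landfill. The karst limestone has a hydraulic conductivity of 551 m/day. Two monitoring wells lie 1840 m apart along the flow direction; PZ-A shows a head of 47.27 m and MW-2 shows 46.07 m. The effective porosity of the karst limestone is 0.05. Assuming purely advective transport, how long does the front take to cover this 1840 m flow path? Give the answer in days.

256

Hydraulic gradient i = (47.27 − 46.07) / 1840 = 1.2 / 1840 = 0.0006522.
Darcy flux q = K · i = 551.0 × 0.0006522 = 0.3593 m/day.
Seepage velocity v = q / n_e = 0.3593 / 0.05 = 7.187 m/day.
Travel time t = L / v = 1840 / 7.187 = 256.0 days.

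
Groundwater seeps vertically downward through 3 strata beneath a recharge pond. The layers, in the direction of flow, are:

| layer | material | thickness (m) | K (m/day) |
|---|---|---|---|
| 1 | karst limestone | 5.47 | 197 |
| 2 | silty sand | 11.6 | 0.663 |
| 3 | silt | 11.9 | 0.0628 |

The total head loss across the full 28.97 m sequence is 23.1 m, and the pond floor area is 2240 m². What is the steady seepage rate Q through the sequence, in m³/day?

Flow is perpendicular to layering, so the layers act in series and the equivalent K is the thickness-weighted harmonic mean.
Total thickness L = 5.47 + 11.6 + 11.9 = 28.97 m.
Σ(b_i/K_i) = 5.47/197 + 11.6/0.663 + 11.9/0.0628 = 207.0 d.
K_eq = L / Σ(b_i/K_i) = 28.97 / 207.0 = 0.1399 m/day.
Q = K_eq · A · (Δh/L) = 0.1399 × 2240 × (23.1/28.97) = 250.0 m³/day.

250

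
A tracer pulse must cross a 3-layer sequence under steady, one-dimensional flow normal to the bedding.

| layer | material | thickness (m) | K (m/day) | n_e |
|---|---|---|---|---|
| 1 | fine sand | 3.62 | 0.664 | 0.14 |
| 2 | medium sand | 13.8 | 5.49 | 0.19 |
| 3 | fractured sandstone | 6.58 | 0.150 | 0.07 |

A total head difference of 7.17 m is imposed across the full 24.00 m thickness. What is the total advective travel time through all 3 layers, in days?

25.9

With flow normal to the layers, continuity requires the same specific discharge q through every layer.
Σ(b_i/K_i) = 3.62/0.664 + 13.8/5.49 + 6.58/0.150 = 51.83 d.
q = Δh / Σ(b_i/K_i) = 7.17 / 51.83 = 0.1383 m/day.
In each layer the seepage velocity is v_i = q/n_i, so the layer transit time is t_i = b_i·n_i / q:
  layer 1 (fine sand): t_1 = 3.62 × 0.14 / 0.1383 = 3.664 d
  layer 2 (medium sand): t_2 = 13.8 × 0.19 / 0.1383 = 18.95 d
  layer 3 (fractured sandstone): t_3 = 6.58 × 0.07 / 0.1383 = 3.330 d
Total t = Σ t_i = 25.95 days.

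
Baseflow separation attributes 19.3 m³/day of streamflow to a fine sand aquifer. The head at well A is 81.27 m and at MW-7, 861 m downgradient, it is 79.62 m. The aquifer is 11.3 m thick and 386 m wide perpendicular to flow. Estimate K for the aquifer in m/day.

Cross-sectional area A = 386 × 11.3 = 4362 m².
Hydraulic gradient i = (81.27 − 79.62) / 861 = 1.65 / 861 = 0.001916.
From Q = K·A·i, K = Q / (A·i) = 19.3 / (4362 × 0.001916) = 2.309 m/day.

2.31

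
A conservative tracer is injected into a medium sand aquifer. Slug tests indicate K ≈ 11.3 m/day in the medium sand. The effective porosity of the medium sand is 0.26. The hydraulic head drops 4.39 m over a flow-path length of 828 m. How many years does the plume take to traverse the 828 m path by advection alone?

9.84

Hydraulic gradient i = Δh / L = 4.39 / 828 = 0.005302.
Darcy flux q = K · i = 11.30 × 0.005302 = 0.05991 m/day.
Seepage velocity v = q / n_e = 0.05991 / 0.26 = 0.2304 m/day.
Travel time t = L / v = 828 / 0.2304 = 3593 days = 9.838 years.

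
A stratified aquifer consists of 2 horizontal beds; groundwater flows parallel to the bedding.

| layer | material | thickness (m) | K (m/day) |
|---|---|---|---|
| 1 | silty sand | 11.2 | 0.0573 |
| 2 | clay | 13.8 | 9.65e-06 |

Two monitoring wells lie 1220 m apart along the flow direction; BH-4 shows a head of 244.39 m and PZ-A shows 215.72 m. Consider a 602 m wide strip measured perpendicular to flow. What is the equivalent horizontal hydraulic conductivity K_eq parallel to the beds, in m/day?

0.0257

Flow is parallel to layering, so each bed carries its own Darcy discharge and the transmissivities add.
Σ(K_i·b_i) = 0.0573×11.2 + 9.65e-06×13.8 = 0.6419 m²/day.
Total thickness b = 25.00 m, so K_eq = Σ(K_i·b_i)/b = 0.02568 m/day.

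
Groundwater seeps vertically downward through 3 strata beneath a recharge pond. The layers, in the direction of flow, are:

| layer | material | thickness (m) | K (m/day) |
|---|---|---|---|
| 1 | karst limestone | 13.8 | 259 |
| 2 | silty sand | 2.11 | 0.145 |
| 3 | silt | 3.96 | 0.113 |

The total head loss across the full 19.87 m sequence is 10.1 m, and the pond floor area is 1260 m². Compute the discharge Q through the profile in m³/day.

256

Flow is perpendicular to layering, so the layers act in series and the equivalent K is the thickness-weighted harmonic mean.
Total thickness L = 13.8 + 2.11 + 3.96 = 19.87 m.
Σ(b_i/K_i) = 13.8/259 + 2.11/0.145 + 3.96/0.113 = 49.65 d.
K_eq = L / Σ(b_i/K_i) = 19.87 / 49.65 = 0.4002 m/day.
Q = K_eq · A · (Δh/L) = 0.4002 × 1260 × (10.1/19.87) = 256.3 m³/day.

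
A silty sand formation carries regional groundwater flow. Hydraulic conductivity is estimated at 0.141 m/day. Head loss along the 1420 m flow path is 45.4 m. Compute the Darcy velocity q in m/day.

0.00451

Hydraulic gradient i = Δh / L = 45.4 / 1420 = 0.03197.
Specific discharge q = K · i = 0.1410 × 0.03197 = 0.004508 m/day.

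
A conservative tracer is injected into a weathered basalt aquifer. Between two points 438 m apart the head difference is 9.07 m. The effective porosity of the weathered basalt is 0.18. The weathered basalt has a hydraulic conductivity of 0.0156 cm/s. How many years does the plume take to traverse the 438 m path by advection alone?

Convert K: 0.0156 cm/s × 864 = 13.48 m/day.
Hydraulic gradient i = Δh / L = 9.07 / 438 = 0.02071.
Darcy flux q = K · i = 13.48 × 0.02071 = 0.2791 m/day.
Seepage velocity v = q / n_e = 0.2791 / 0.18 = 1.551 m/day.
Travel time t = L / v = 438 / 1.551 = 282.5 days = 0.7734 years.

0.773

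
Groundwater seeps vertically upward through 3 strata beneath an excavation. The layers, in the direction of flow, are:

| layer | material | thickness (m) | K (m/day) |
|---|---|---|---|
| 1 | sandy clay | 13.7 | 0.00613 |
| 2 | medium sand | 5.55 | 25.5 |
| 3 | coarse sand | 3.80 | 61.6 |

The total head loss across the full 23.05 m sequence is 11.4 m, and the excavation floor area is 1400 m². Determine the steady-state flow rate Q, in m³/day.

Flow is perpendicular to layering, so the layers act in series and the equivalent K is the thickness-weighted harmonic mean.
Total thickness L = 13.7 + 5.55 + 3.80 = 23.05 m.
Σ(b_i/K_i) = 13.7/0.00613 + 5.55/25.5 + 3.80/61.6 = 2235 d.
K_eq = L / Σ(b_i/K_i) = 23.05 / 2235 = 0.01031 m/day.
Q = K_eq · A · (Δh/L) = 0.01031 × 1400 × (11.4/23.05) = 7.140 m³/day.

7.14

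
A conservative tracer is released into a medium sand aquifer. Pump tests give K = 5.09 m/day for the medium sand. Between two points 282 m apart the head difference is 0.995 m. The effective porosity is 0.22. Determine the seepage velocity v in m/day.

0.0816

Hydraulic gradient i = Δh / L = 0.995 / 282 = 0.003528.
Darcy flux q = K · i = 5.090 × 0.003528 = 0.01796 m/day.
Seepage velocity v = q / n_e = 0.01796 / 0.22 = 0.08163 m/day.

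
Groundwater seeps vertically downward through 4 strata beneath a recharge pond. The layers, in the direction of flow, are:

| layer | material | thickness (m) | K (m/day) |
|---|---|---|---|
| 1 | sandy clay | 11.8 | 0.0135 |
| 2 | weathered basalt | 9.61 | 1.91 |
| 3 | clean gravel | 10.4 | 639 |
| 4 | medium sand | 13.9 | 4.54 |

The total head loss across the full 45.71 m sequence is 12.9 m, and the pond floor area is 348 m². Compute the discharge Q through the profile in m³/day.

5.09

Flow is perpendicular to layering, so the layers act in series and the equivalent K is the thickness-weighted harmonic mean.
Total thickness L = 11.8 + 9.61 + 10.4 + 13.9 = 45.71 m.
Σ(b_i/K_i) = 11.8/0.0135 + 9.61/1.91 + 10.4/639 + 13.9/4.54 = 882.2 d.
K_eq = L / Σ(b_i/K_i) = 45.71 / 882.2 = 0.05181 m/day.
Q = K_eq · A · (Δh/L) = 0.05181 × 348 × (12.9/45.71) = 5.089 m³/day.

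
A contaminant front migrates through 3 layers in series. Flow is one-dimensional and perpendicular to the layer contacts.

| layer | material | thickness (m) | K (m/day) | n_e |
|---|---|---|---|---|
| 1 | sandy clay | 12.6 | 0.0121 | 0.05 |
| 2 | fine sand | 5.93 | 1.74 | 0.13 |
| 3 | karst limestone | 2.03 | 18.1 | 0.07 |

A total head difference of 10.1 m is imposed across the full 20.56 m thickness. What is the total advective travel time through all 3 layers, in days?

With flow normal to the layers, continuity requires the same specific discharge q through every layer.
Σ(b_i/K_i) = 12.6/0.0121 + 5.93/1.74 + 2.03/18.1 = 1045 d.
q = Δh / Σ(b_i/K_i) = 10.1 / 1045 = 0.009667 m/day.
In each layer the seepage velocity is v_i = q/n_i, so the layer transit time is t_i = b_i·n_i / q:
  layer 1 (sandy clay): t_1 = 12.6 × 0.05 / 0.009667 = 65.17 d
  layer 2 (fine sand): t_2 = 5.93 × 0.13 / 0.009667 = 79.75 d
  layer 3 (karst limestone): t_3 = 2.03 × 0.07 / 0.009667 = 14.70 d
Total t = Σ t_i = 159.6 days.

160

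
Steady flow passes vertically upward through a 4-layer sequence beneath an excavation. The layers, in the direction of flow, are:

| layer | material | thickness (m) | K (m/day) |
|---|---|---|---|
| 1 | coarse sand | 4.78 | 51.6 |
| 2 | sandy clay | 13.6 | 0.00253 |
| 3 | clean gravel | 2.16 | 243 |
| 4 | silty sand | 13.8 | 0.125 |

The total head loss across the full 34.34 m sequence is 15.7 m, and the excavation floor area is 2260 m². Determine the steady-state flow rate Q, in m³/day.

6.47

Flow is perpendicular to layering, so the layers act in series and the equivalent K is the thickness-weighted harmonic mean.
Total thickness L = 4.78 + 13.6 + 2.16 + 13.8 = 34.34 m.
Σ(b_i/K_i) = 4.78/51.6 + 13.6/0.00253 + 2.16/243 + 13.8/0.125 = 5486 d.
K_eq = L / Σ(b_i/K_i) = 34.34 / 5486 = 0.006260 m/day.
Q = K_eq · A · (Δh/L) = 0.006260 × 2260 × (15.7/34.34) = 6.468 m³/day.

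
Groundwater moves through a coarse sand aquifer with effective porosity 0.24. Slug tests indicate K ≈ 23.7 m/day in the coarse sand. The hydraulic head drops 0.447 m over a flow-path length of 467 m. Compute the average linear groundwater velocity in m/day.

Hydraulic gradient i = Δh / L = 0.447 / 467 = 0.0009572.
Darcy flux q = K · i = 23.70 × 0.0009572 = 0.02269 m/day.
Seepage velocity v = q / n_e = 0.02269 / 0.24 = 0.09452 m/day.

0.0945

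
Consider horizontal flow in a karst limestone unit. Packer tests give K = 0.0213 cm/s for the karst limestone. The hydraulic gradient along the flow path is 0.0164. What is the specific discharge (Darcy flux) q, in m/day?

0.302

Convert K: 0.0213 cm/s × 864 = 18.40 m/day.
Hydraulic gradient i = 0.0164.
Specific discharge q = K · i = 18.40 × 0.01640 = 0.3018 m/day.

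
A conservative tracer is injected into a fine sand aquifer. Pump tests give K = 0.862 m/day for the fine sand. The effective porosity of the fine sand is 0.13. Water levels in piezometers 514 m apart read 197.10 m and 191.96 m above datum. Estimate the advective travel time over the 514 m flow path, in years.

Hydraulic gradient i = (197.10 − 191.96) / 514 = 5.14 / 514 = 0.01000.
Darcy flux q = K · i = 0.8620 × 0.01000 = 0.008620 m/day.
Seepage velocity v = q / n_e = 0.008620 / 0.13 = 0.06631 m/day.
Travel time t = L / v = 514 / 0.06631 = 7752 days = 21.22 years.

21.2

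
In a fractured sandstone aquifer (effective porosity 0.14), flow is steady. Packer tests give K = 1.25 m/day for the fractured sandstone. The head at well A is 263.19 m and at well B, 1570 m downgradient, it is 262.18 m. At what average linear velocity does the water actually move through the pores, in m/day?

Hydraulic gradient i = (263.19 − 262.18) / 1570 = 1.01 / 1570 = 0.0006433.
Darcy flux q = K · i = 1.250 × 0.0006433 = 0.0008041 m/day.
Seepage velocity v = q / n_e = 0.0008041 / 0.14 = 0.005744 m/day.

0.00574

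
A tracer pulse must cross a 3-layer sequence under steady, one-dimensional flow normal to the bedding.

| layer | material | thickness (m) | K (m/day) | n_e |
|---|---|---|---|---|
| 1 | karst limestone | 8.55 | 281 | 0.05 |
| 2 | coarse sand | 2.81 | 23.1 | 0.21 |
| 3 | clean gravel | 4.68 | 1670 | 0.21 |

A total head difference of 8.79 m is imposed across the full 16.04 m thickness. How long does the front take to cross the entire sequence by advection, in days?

With flow normal to the layers, continuity requires the same specific discharge q through every layer.
Σ(b_i/K_i) = 8.55/281 + 2.81/23.1 + 4.68/1670 = 0.1549 d.
q = Δh / Σ(b_i/K_i) = 8.79 / 0.1549 = 56.76 m/day.
In each layer the seepage velocity is v_i = q/n_i, so the layer transit time is t_i = b_i·n_i / q:
  layer 1 (karst limestone): t_1 = 8.55 × 0.05 / 56.76 = 0.007532 d
  layer 2 (coarse sand): t_2 = 2.81 × 0.21 / 56.76 = 0.01040 d
  layer 3 (clean gravel): t_3 = 4.68 × 0.21 / 56.76 = 0.01732 d
Total t = Σ t_i = 0.03525 days.

0.0352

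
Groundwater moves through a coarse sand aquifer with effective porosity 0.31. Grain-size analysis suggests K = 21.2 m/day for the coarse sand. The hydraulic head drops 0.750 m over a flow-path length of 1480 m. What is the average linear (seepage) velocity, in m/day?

Hydraulic gradient i = Δh / L = 0.750 / 1480 = 0.0005068.
Darcy flux q = K · i = 21.20 × 0.0005068 = 0.01074 m/day.
Seepage velocity v = q / n_e = 0.01074 / 0.31 = 0.03466 m/day.

0.0347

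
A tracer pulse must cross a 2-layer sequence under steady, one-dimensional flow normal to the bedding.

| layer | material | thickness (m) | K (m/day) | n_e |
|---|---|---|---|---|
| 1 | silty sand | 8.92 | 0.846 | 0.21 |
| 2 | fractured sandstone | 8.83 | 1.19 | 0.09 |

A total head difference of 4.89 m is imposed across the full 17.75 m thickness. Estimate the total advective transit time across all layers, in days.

9.80

With flow normal to the layers, continuity requires the same specific discharge q through every layer.
Σ(b_i/K_i) = 8.92/0.846 + 8.83/1.19 = 17.96 d.
q = Δh / Σ(b_i/K_i) = 4.89 / 17.96 = 0.2722 m/day.
In each layer the seepage velocity is v_i = q/n_i, so the layer transit time is t_i = b_i·n_i / q:
  layer 1 (silty sand): t_1 = 8.92 × 0.21 / 0.2722 = 6.881 d
  layer 2 (fractured sandstone): t_2 = 8.83 × 0.09 / 0.2722 = 2.919 d
Total t = Σ t_i = 9.801 days.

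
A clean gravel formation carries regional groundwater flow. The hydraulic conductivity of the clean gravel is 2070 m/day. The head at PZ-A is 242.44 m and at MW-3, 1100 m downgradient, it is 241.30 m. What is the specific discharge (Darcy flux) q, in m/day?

Hydraulic gradient i = (242.44 − 241.30) / 1100 = 1.14 / 1100 = 0.001036.
Specific discharge q = K · i = 2070 × 0.001036 = 2.145 m/day.

2.15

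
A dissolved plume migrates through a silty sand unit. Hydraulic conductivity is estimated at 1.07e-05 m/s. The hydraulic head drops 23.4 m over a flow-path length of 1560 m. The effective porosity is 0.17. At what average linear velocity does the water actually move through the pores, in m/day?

Convert K: 1.07e-05 m/s × 86400 = 0.9245 m/day.
Hydraulic gradient i = Δh / L = 23.4 / 1560 = 0.01500.
Darcy flux q = K · i = 0.9245 × 0.01500 = 0.01387 m/day.
Seepage velocity v = q / n_e = 0.01387 / 0.17 = 0.08157 m/day.

0.0816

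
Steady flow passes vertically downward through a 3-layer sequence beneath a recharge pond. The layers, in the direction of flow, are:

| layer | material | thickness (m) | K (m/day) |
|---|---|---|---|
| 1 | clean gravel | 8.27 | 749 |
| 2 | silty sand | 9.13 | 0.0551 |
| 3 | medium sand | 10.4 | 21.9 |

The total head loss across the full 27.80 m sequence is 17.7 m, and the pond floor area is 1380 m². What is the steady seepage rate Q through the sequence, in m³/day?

147

Flow is perpendicular to layering, so the layers act in series and the equivalent K is the thickness-weighted harmonic mean.
Total thickness L = 8.27 + 9.13 + 10.4 = 27.80 m.
Σ(b_i/K_i) = 8.27/749 + 9.13/0.0551 + 10.4/21.9 = 166.2 d.
K_eq = L / Σ(b_i/K_i) = 27.80 / 166.2 = 0.1673 m/day.
Q = K_eq · A · (Δh/L) = 0.1673 × 1380 × (17.7/27.80) = 147.0 m³/day.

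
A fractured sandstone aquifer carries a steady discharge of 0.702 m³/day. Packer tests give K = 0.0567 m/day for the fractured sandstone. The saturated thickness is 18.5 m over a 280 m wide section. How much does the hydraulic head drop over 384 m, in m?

Cross-sectional area A = 280 × 18.5 = 5180 m².
From Q = K·A·i, i = Q / (K·A) = 0.702 / (0.05670 × 5180) = 0.002390.
Head loss Δh = i · L = 0.002390 × 384 = 0.9178 m.

0.918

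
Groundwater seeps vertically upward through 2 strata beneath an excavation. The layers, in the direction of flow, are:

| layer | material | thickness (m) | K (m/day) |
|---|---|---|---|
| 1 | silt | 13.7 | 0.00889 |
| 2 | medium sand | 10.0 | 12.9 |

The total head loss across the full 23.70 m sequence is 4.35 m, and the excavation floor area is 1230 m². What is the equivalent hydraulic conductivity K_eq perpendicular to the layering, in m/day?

Flow is perpendicular to layering, so the layers act in series and the equivalent K is the thickness-weighted harmonic mean.
Total thickness L = 13.7 + 10.0 = 23.70 m.
Σ(b_i/K_i) = 13.7/0.00889 + 10.0/12.9 = 1542 d.
K_eq = L / Σ(b_i/K_i) = 23.70 / 1542 = 0.01537 m/day.

0.0154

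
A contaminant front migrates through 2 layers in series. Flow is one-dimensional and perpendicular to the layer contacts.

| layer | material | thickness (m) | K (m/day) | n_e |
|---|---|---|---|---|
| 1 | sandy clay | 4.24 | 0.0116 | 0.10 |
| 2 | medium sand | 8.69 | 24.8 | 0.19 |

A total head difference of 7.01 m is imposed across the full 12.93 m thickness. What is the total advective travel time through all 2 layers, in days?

108

With flow normal to the layers, continuity requires the same specific discharge q through every layer.
Σ(b_i/K_i) = 4.24/0.0116 + 8.69/24.8 = 365.9 d.
q = Δh / Σ(b_i/K_i) = 7.01 / 365.9 = 0.01916 m/day.
In each layer the seepage velocity is v_i = q/n_i, so the layer transit time is t_i = b_i·n_i / q:
  layer 1 (sandy clay): t_1 = 4.24 × 0.10 / 0.01916 = 22.13 d
  layer 2 (medium sand): t_2 = 8.69 × 0.19 / 0.01916 = 86.17 d
Total t = Σ t_i = 108.3 days.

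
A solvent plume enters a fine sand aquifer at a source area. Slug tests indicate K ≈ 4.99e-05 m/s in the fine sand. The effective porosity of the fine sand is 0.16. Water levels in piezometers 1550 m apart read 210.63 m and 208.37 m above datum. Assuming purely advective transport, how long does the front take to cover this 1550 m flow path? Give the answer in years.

Convert K: 4.99e-05 m/s × 86400 = 4.311 m/day.
Hydraulic gradient i = (210.63 − 208.37) / 1550 = 2.26 / 1550 = 0.001458.
Darcy flux q = K · i = 4.311 × 0.001458 = 0.006286 m/day.
Seepage velocity v = q / n_e = 0.006286 / 0.16 = 0.03929 m/day.
Travel time t = L / v = 1550 / 0.03929 = 39451 days = 108.0 years.

108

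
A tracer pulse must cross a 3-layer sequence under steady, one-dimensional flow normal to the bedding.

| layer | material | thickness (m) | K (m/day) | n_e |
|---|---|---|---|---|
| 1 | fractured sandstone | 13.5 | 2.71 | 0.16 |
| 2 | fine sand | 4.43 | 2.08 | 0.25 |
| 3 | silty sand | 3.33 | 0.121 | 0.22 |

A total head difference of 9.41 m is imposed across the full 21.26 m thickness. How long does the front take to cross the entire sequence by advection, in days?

With flow normal to the layers, continuity requires the same specific discharge q through every layer.
Σ(b_i/K_i) = 13.5/2.71 + 4.43/2.08 + 3.33/0.121 = 34.63 d.
q = Δh / Σ(b_i/K_i) = 9.41 / 34.63 = 0.2717 m/day.
In each layer the seepage velocity is v_i = q/n_i, so the layer transit time is t_i = b_i·n_i / q:
  layer 1 (fractured sandstone): t_1 = 13.5 × 0.16 / 0.2717 = 7.950 d
  layer 2 (fine sand): t_2 = 4.43 × 0.25 / 0.2717 = 4.076 d
  layer 3 (silty sand): t_3 = 3.33 × 0.22 / 0.2717 = 2.696 d
Total t = Σ t_i = 14.72 days.

14.7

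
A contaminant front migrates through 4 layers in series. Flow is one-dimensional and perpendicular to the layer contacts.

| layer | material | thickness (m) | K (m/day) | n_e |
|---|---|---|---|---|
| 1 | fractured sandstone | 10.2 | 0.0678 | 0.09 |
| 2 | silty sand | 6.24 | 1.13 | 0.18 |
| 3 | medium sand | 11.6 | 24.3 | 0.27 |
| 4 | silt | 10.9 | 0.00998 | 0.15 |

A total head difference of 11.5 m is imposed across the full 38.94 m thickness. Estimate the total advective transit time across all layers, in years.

With flow normal to the layers, continuity requires the same specific discharge q through every layer.
Σ(b_i/K_i) = 10.2/0.0678 + 6.24/1.13 + 11.6/24.3 + 10.9/0.00998 = 1249 d.
q = Δh / Σ(b_i/K_i) = 11.5 / 1249 = 0.009210 m/day.
In each layer the seepage velocity is v_i = q/n_i, so the layer transit time is t_i = b_i·n_i / q:
  layer 1 (fractured sandstone): t_1 = 10.2 × 0.09 / 0.009210 = 99.67 d
  layer 2 (silty sand): t_2 = 6.24 × 0.18 / 0.009210 = 122.0 d
  layer 3 (medium sand): t_3 = 11.6 × 0.27 / 0.009210 = 340.1 d
  layer 4 (silt): t_4 = 10.9 × 0.15 / 0.009210 = 177.5 d
Total t = Σ t_i = 739.2 days = 2.024 years.

2.02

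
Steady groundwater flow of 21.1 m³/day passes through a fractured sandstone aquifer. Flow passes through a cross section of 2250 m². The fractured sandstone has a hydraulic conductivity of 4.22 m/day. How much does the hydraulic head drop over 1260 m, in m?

2.80

From Q = K·A·i, i = Q / (K·A) = 21.1 / (4.220 × 2250) = 0.002222.
Head loss Δh = i · L = 0.002222 × 1260 = 2.800 m.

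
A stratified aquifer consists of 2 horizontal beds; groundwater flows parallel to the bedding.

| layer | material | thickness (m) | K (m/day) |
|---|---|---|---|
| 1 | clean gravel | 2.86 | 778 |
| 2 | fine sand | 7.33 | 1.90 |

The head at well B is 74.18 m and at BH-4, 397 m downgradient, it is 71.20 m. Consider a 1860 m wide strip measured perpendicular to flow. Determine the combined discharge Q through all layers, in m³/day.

31300

Flow is parallel to layering, so each bed carries its own Darcy discharge and the transmissivities add.
Σ(K_i·b_i) = 778×2.86 + 1.90×7.33 = 2239 m²/day.
Hydraulic gradient i = (74.18 − 71.20) / 397 = 2.98 / 397 = 0.007506.
Q = Σ(K_i·b_i) · W · i = 2239 × 1860 × 0.007506 = 31260 m³/day.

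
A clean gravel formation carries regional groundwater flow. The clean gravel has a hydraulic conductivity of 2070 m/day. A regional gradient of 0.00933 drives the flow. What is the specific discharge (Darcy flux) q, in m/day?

Hydraulic gradient i = 0.00933.
Specific discharge q = K · i = 2070 × 0.009330 = 19.31 m/day.

19.3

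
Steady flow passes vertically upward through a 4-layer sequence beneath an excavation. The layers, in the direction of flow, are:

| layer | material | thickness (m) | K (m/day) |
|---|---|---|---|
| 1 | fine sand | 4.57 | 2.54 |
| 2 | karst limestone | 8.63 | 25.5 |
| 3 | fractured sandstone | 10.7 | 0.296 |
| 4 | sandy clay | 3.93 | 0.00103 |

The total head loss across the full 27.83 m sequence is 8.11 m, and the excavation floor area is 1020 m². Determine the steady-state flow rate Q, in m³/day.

2.15

Flow is perpendicular to layering, so the layers act in series and the equivalent K is the thickness-weighted harmonic mean.
Total thickness L = 4.57 + 8.63 + 10.7 + 3.93 = 27.83 m.
Σ(b_i/K_i) = 4.57/2.54 + 8.63/25.5 + 10.7/0.296 + 3.93/0.00103 = 3854 d.
K_eq = L / Σ(b_i/K_i) = 27.83 / 3854 = 0.007221 m/day.
Q = K_eq · A · (Δh/L) = 0.007221 × 1020 × (8.11/27.83) = 2.146 m³/day.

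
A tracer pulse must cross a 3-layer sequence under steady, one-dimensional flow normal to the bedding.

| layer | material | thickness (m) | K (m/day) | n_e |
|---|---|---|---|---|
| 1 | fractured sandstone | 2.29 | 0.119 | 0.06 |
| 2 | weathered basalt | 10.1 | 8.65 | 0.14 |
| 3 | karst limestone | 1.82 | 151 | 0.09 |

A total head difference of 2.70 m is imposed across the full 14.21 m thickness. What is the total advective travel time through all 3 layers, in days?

With flow normal to the layers, continuity requires the same specific discharge q through every layer.
Σ(b_i/K_i) = 2.29/0.119 + 10.1/8.65 + 1.82/151 = 20.42 d.
q = Δh / Σ(b_i/K_i) = 2.70 / 20.42 = 0.1322 m/day.
In each layer the seepage velocity is v_i = q/n_i, so the layer transit time is t_i = b_i·n_i / q:
  layer 1 (fractured sandstone): t_1 = 2.29 × 0.06 / 0.1322 = 1.039 d
  layer 2 (weathered basalt): t_2 = 10.1 × 0.14 / 0.1322 = 10.70 d
  layer 3 (karst limestone): t_3 = 1.82 × 0.09 / 0.1322 = 1.239 d
Total t = Σ t_i = 12.97 days.

13.0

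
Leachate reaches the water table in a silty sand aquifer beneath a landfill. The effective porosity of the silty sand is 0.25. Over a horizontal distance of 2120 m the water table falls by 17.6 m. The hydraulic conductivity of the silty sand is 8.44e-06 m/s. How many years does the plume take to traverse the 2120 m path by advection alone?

Convert K: 8.44e-06 m/s × 86400 = 0.7292 m/day.
Hydraulic gradient i = Δh / L = 17.6 / 2120 = 0.008302.
Darcy flux q = K · i = 0.7292 × 0.008302 = 0.006054 m/day.
Seepage velocity v = q / n_e = 0.006054 / 0.25 = 0.02422 m/day.
Travel time t = L / v = 2120 / 0.02422 = 87547 days = 239.7 years.

240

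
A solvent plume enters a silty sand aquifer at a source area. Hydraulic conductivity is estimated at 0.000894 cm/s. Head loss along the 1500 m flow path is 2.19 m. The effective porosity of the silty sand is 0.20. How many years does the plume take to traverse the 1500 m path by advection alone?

728

Convert K: 0.000894 cm/s × 864 = 0.7724 m/day.
Hydraulic gradient i = Δh / L = 2.19 / 1500 = 0.001460.
Darcy flux q = K · i = 0.7724 × 0.001460 = 0.001128 m/day.
Seepage velocity v = q / n_e = 0.001128 / 0.20 = 0.005639 m/day.
Travel time t = L / v = 1500 / 0.005639 = 2.660e+05 days = 728.3 years.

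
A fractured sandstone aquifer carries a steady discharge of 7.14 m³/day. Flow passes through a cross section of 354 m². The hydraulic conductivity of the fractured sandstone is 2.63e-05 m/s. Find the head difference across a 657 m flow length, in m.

Convert K: 2.63e-05 m/s × 86400 = 2.272 m/day.
From Q = K·A·i, i = Q / (K·A) = 7.14 / (2.272 × 354.0) = 0.008876.
Head loss Δh = i · L = 0.008876 × 657 = 5.832 m.

5.83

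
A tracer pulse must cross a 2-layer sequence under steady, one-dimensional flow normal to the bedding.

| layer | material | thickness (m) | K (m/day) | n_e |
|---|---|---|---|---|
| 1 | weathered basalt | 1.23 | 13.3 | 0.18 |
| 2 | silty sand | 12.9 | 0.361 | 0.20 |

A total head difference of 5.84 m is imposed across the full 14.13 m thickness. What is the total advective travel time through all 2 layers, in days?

17.2

With flow normal to the layers, continuity requires the same specific discharge q through every layer.
Σ(b_i/K_i) = 1.23/13.3 + 12.9/0.361 = 35.83 d.
q = Δh / Σ(b_i/K_i) = 5.84 / 35.83 = 0.1630 m/day.
In each layer the seepage velocity is v_i = q/n_i, so the layer transit time is t_i = b_i·n_i / q:
  layer 1 (weathered basalt): t_1 = 1.23 × 0.18 / 0.1630 = 1.358 d
  layer 2 (silty sand): t_2 = 12.9 × 0.20 / 0.1630 = 15.83 d
Total t = Σ t_i = 17.19 days.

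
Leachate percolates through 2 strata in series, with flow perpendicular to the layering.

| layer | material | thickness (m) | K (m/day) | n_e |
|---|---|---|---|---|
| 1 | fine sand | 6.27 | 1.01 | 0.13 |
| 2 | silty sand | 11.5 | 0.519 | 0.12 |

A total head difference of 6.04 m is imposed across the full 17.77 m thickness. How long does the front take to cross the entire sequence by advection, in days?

10.3

With flow normal to the layers, continuity requires the same specific discharge q through every layer.
Σ(b_i/K_i) = 6.27/1.01 + 11.5/0.519 = 28.37 d.
q = Δh / Σ(b_i/K_i) = 6.04 / 28.37 = 0.2129 m/day.
In each layer the seepage velocity is v_i = q/n_i, so the layer transit time is t_i = b_i·n_i / q:
  layer 1 (fine sand): t_1 = 6.27 × 0.13 / 0.2129 = 3.828 d
  layer 2 (silty sand): t_2 = 11.5 × 0.12 / 0.2129 = 6.481 d
Total t = Σ t_i = 10.31 days.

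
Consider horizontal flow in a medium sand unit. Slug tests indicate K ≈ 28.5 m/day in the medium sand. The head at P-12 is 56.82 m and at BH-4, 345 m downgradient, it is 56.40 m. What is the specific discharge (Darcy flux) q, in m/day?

Hydraulic gradient i = (56.82 − 56.40) / 345 = 0.42 / 345 = 0.001217.
Specific discharge q = K · i = 28.50 × 0.001217 = 0.03470 m/day.

0.0347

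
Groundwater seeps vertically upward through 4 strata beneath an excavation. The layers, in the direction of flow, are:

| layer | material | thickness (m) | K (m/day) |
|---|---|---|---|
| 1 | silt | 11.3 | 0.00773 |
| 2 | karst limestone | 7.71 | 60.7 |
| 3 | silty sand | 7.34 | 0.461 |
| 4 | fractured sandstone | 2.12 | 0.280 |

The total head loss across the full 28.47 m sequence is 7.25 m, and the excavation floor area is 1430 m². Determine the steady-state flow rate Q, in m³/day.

6.98

Flow is perpendicular to layering, so the layers act in series and the equivalent K is the thickness-weighted harmonic mean.
Total thickness L = 11.3 + 7.71 + 7.34 + 2.12 = 28.47 m.
Σ(b_i/K_i) = 11.3/0.00773 + 7.71/60.7 + 7.34/0.461 + 2.12/0.280 = 1485 d.
K_eq = L / Σ(b_i/K_i) = 28.47 / 1485 = 0.01917 m/day.
Q = K_eq · A · (Δh/L) = 0.01917 × 1430 × (7.25/28.47) = 6.979 m³/day.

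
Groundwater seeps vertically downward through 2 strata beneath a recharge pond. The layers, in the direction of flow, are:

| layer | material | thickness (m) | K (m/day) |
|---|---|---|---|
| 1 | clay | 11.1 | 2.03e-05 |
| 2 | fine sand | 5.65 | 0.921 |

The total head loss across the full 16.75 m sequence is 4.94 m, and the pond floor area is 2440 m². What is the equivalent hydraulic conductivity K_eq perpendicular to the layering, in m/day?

Flow is perpendicular to layering, so the layers act in series and the equivalent K is the thickness-weighted harmonic mean.
Total thickness L = 11.1 + 5.65 = 16.75 m.
Σ(b_i/K_i) = 11.1/2.03e-05 + 5.65/0.921 = 5.468e+05 d.
K_eq = L / Σ(b_i/K_i) = 16.75 / 5.468e+05 = 3.063e-05 m/day.

3.06e-05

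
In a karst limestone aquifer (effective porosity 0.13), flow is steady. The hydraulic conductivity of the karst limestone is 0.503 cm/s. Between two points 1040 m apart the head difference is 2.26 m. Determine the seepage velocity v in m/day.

7.26

Convert K: 0.503 cm/s × 864 = 434.6 m/day.
Hydraulic gradient i = Δh / L = 2.26 / 1040 = 0.002173.
Darcy flux q = K · i = 434.6 × 0.002173 = 0.9444 m/day.
Seepage velocity v = q / n_e = 0.9444 / 0.13 = 7.265 m/day.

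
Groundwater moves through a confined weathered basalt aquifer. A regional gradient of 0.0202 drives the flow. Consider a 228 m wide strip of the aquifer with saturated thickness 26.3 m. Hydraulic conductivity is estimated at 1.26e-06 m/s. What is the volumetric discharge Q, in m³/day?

Convert K: 1.26e-06 m/s × 86400 = 0.1089 m/day.
Cross-sectional area A = 228 × 26.3 = 5996 m².
Hydraulic gradient i = 0.0202.
Darcy's law: Q = K · A · i = 0.1089 × 5996 × 0.02020 = 13.19 m³/day.

13.2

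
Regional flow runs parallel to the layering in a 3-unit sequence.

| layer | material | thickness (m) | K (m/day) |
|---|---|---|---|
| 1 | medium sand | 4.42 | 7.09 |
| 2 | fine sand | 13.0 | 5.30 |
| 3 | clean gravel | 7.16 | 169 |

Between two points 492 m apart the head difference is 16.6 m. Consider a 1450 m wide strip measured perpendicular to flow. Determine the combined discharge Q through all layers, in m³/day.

64100

Flow is parallel to layering, so each bed carries its own Darcy discharge and the transmissivities add.
Σ(K_i·b_i) = 7.09×4.42 + 5.30×13.0 + 169×7.16 = 1310 m²/day.
Hydraulic gradient i = Δh / L = 16.6 / 492 = 0.03374.
Q = Σ(K_i·b_i) · W · i = 1310 × 1450 × 0.03374 = 64102 m³/day.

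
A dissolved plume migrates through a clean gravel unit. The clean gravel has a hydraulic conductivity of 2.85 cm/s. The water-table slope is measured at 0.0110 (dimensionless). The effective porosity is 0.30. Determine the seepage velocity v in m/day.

90.3

Convert K: 2.85 cm/s × 864 = 2462 m/day.
Hydraulic gradient i = 0.0110.
Darcy flux q = K · i = 2462 × 0.01100 = 27.09 m/day.
Seepage velocity v = q / n_e = 27.09 / 0.30 = 90.29 m/day.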